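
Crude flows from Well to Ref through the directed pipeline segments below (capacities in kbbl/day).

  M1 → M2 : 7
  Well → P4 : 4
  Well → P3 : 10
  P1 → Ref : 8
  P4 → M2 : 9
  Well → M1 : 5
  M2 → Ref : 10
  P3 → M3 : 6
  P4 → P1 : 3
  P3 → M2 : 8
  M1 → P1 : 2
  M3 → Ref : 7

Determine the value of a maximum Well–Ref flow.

Augment Well→M1→M2→Ref: bottleneck 5, flow now 5.
Augment Well→P3→M2→Ref: bottleneck 5, flow now 10.
Augment Well→P3→M3→Ref: bottleneck 5, flow now 15.
Augment Well→P4→P1→Ref: bottleneck 3, flow now 18.
Augment Well→P4→M2→M1→P1→Ref: bottleneck 1, flow now 19. (uses reverse residual edge)
No augmenting path remains; maximum flow = 19.
In the residual graph, reachable from Well: {Well}.
Min-cut edges: Well→M1 (5), Well→P3 (10), Well→P4 (4); capacity 5 + 10 + 4 = 19.
This cut is saturated, so no flow can exceed 19.

19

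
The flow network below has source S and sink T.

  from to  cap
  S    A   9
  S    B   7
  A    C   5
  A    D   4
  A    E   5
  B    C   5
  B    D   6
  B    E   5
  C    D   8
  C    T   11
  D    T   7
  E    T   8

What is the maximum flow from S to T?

16

Augment S→A→C→T: bottleneck 5, flow now 5.
Augment S→A→D→T: bottleneck 4, flow now 9.
Augment S→B→C→T: bottleneck 5, flow now 14.
Augment S→B→D→T: bottleneck 2, flow now 16.
No augmenting path remains; maximum flow = 16.
In the residual graph, reachable from S: {S}.
Min-cut edges: S→A (9), S→B (7); capacity 9 + 7 = 16.
This cut is saturated, so no flow can exceed 16.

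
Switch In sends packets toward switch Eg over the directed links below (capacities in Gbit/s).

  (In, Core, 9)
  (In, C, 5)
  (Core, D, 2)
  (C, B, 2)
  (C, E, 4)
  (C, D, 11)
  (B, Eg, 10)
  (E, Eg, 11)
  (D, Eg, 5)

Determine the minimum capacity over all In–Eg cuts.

7

Augment In→Core→D→Eg: bottleneck 2, flow now 2.
Augment In→C→B→Eg: bottleneck 2, flow now 4.
Augment In→C→E→Eg: bottleneck 3, flow now 7.
No augmenting path remains; maximum flow = 7.
By max-flow min-cut, the minimum cut capacity equals the max flow.
In the residual graph, reachable from In: {In, Core}.
Min-cut edges: In→C (5), Core→D (2); capacity 5 + 2 = 7.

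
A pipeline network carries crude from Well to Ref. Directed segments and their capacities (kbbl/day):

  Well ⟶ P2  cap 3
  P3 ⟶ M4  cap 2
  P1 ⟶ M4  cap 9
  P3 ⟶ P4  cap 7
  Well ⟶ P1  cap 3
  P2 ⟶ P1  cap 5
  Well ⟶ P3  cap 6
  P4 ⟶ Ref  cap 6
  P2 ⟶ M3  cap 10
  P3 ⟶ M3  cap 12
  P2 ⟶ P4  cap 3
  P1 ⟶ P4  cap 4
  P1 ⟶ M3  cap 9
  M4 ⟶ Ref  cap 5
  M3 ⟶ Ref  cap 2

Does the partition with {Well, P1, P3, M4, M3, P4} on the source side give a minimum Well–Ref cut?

Given cut capacity: 3 + 5 + 2 + 6 = 16.
Augment Well→P2→M3→Ref: bottleneck 2, flow now 2.
Augment Well→P2→P4→Ref: bottleneck 1, flow now 3.
Augment Well→P1→M4→Ref: bottleneck 3, flow now 6.
Augment Well→P3→M4→Ref: bottleneck 2, flow now 8.
Augment Well→P3→P4→Ref: bottleneck 4, flow now 12.
No augmenting path remains; maximum flow = 12.
In the residual graph, reachable from Well: {Well}.
Min-cut edges: Well→P2 (3), Well→P1 (3), Well→P3 (6); capacity 3 + 3 + 6 = 12.
Cut capacity 16 exceeds the max flow 12, so it is not minimum.

No — its capacity is 16, but the minimum cut has capacity 12.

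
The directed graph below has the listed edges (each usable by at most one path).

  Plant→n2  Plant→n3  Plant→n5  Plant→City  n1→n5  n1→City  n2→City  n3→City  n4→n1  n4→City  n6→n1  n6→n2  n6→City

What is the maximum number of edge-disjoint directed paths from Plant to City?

3

Assign every edge capacity 1; by Menger, the answer equals the max flow.
Path Plant→City (+1); total 1.
Path Plant→n2→City (+1); total 2.
Path Plant→n3→City (+1); total 3.
No residual Plant→City path; max flow = 3.
Certifying cut of size 3: {Plant→City, Plant→n2, Plant→n3}.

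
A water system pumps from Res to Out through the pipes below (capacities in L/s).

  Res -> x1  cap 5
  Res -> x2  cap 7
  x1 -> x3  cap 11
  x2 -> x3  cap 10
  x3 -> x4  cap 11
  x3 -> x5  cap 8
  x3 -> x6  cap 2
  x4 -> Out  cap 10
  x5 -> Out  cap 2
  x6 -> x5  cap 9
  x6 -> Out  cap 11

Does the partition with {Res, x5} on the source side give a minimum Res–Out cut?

Given cut capacity: 5 + 7 + 2 = 14.
Augment Res→x1→x3→x4→Out: bottleneck 5, flow now 5.
Augment Res→x2→x3→x4→Out: bottleneck 5, flow now 10.
Augment Res→x2→x3→x5→Out: bottleneck 2, flow now 12.
No augmenting path remains; maximum flow = 12.
In the residual graph, reachable from Res: {Res}.
Min-cut edges: Res→x1 (5), Res→x2 (7); capacity 5 + 7 = 12.
Cut capacity 14 exceeds the max flow 12, so it is not minimum.

No — its capacity is 14, but the minimum cut has capacity 12.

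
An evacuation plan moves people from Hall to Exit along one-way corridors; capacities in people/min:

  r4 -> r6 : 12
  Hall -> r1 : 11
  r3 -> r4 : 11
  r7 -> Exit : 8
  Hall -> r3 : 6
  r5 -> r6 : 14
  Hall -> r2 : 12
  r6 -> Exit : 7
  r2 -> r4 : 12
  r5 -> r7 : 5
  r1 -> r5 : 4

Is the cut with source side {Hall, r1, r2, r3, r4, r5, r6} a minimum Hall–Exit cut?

Given cut capacity: 5 + 7 = 12.
Augment Hall→r1→r5→r6→Exit: bottleneck 4, flow now 4.
Augment Hall→r2→r4→r6→Exit: bottleneck 3, flow now 7.
Augment Hall→r2→r4→r6→r5→r7→Exit: bottleneck 4, flow now 11. (uses reverse residual edge)
No augmenting path remains; maximum flow = 11.
In the residual graph, reachable from Hall: {Hall, r1, r2, r3, r4, r6}.
Min-cut edges: r1→r5 (4), r6→Exit (7); capacity 4 + 7 = 11.
Cut capacity 12 exceeds the max flow 11, so it is not minimum.

No — its capacity is 12, but the minimum cut has capacity 11.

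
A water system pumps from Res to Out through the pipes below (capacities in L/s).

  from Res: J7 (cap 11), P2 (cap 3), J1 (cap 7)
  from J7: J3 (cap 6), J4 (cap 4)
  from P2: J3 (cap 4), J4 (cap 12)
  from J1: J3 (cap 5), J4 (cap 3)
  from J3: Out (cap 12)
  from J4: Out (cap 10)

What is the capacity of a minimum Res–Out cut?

Augment Res→J7→J3→Out: bottleneck 6, flow now 6.
Augment Res→J7→J4→Out: bottleneck 4, flow now 10.
Augment Res→P2→J3→Out: bottleneck 3, flow now 13.
Augment Res→J1→J3→Out: bottleneck 3, flow now 16.
Augment Res→J1→J4→Out: bottleneck 3, flow now 19.
Augment Res→J1→J3→P2→J4→Out: bottleneck 1, flow now 20. (uses reverse residual edge)
No augmenting path remains; maximum flow = 20.
By max-flow min-cut, the minimum cut capacity equals the max flow.
In the residual graph, reachable from Res: {Res, J7}.
Min-cut edges: Res→P2 (3), Res→J1 (7), J7→J3 (6), J7→J4 (4); capacity 3 + 7 + 6 + 4 = 20.

20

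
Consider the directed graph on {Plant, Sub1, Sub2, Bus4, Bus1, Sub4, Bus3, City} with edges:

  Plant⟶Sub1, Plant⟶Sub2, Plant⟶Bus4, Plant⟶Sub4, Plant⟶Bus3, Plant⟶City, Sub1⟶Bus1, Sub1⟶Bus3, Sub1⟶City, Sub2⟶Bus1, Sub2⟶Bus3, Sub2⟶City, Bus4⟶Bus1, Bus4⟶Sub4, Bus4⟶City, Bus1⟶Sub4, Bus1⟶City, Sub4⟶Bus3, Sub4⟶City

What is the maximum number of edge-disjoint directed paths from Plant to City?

5

Assign every edge capacity 1; by Menger, the answer equals the max flow.
Path Plant→City (+1); total 1.
Path Plant→Sub1→City (+1); total 2.
Path Plant→Sub2→City (+1); total 3.
Path Plant→Bus4→City (+1); total 4.
Path Plant→Sub4→City (+1); total 5.
No residual Plant→City path; max flow = 5.
Certifying cut of size 5: {Plant→Bus4, Plant→City, Plant→Sub1, Plant→Sub2, Plant→Sub4}.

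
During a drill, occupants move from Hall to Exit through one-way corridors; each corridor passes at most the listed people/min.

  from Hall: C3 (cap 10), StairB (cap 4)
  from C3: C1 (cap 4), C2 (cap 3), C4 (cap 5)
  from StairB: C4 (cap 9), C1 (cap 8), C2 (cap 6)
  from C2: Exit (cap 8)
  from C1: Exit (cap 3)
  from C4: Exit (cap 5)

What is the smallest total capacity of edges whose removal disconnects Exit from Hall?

Augment Hall→C3→C2→Exit: bottleneck 3, flow now 3.
Augment Hall→C3→C1→Exit: bottleneck 3, flow now 6.
Augment Hall→C3→C4→Exit: bottleneck 4, flow now 10.
Augment Hall→StairB→C2→Exit: bottleneck 4, flow now 14.
No augmenting path remains; maximum flow = 14.
By max-flow min-cut, the minimum cut capacity equals the max flow.
In the residual graph, reachable from Hall: {Hall}.
Min-cut edges: Hall→C3 (10), Hall→StairB (4); capacity 10 + 4 = 14.

14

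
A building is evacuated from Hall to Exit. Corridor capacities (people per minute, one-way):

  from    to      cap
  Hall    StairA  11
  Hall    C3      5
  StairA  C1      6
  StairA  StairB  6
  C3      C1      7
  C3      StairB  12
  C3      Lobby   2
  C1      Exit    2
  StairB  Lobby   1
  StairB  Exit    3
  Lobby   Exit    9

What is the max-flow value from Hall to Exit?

Augment Hall→StairA→C1→Exit: bottleneck 2, flow now 2.
Augment Hall→StairA→StairB→Exit: bottleneck 3, flow now 5.
Augment Hall→C3→Lobby→Exit: bottleneck 2, flow now 7.
Augment Hall→StairA→StairB→Lobby→Exit: bottleneck 1, flow now 8.
No augmenting path remains; maximum flow = 8.
In the residual graph, reachable from Hall: {Hall, StairA, C3, C1, StairB}.
Min-cut edges: C3→Lobby (2), C1→Exit (2), StairB→Lobby (1), StairB→Exit (3); capacity 2 + 2 + 1 + 3 = 8.
This cut is saturated, so no flow can exceed 8.

8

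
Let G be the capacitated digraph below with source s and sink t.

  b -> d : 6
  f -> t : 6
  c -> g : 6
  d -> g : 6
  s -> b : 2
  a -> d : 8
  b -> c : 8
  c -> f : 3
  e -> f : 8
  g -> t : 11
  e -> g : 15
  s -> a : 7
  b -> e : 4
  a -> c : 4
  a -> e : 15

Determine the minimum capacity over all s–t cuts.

9

Augment s→a→c→f→t: bottleneck 3, flow now 3.
Augment s→a→c→g→t: bottleneck 1, flow now 4.
Augment s→a→d→g→t: bottleneck 3, flow now 7.
Augment s→b→c→g→t: bottleneck 2, flow now 9.
No augmenting path remains; maximum flow = 9.
By max-flow min-cut, the minimum cut capacity equals the max flow.
In the residual graph, reachable from s: {s}.
Min-cut edges: s→a (7), s→b (2); capacity 7 + 2 = 9.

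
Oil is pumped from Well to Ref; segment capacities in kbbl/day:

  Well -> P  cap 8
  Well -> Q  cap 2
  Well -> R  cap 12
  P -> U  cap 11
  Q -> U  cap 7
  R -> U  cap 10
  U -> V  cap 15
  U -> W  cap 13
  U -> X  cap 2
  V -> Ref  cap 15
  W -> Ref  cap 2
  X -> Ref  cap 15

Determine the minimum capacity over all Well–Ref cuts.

19

Augment Well→P→U→V→Ref: bottleneck 8, flow now 8.
Augment Well→Q→U→V→Ref: bottleneck 2, flow now 10.
Augment Well→R→U→V→Ref: bottleneck 5, flow now 15.
Augment Well→R→U→W→Ref: bottleneck 2, flow now 17.
Augment Well→R→U→X→Ref: bottleneck 2, flow now 19.
No augmenting path remains; maximum flow = 19.
By max-flow min-cut, the minimum cut capacity equals the max flow.
In the residual graph, reachable from Well: {Well, P, Q, R, U, W}.
Min-cut edges: U→V (15), U→X (2), W→Ref (2); capacity 15 + 2 + 2 = 19.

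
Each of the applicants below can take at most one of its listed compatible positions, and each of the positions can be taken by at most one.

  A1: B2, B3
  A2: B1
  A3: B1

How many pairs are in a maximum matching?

Unit-capacity flow: source→left, listed edges, right→sink; max matching = max flow.
Augmenting path A1→B2 (+1); matched 1.
Augmenting path A2→B1 (+1); matched 2.
No augmenting path remains; maximum matching = 2.
König certificate: {A1, B1} is a vertex cover of size 2 (every listed pair touches it), so no matching can be larger.

2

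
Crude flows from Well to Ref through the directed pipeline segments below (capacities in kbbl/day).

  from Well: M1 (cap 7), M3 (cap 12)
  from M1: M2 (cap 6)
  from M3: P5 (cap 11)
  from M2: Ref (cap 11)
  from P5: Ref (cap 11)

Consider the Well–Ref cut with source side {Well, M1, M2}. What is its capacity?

Edges leaving {Well, M1, M2}: Well→M3 (12), M2→Ref (11).
Cut capacity = 12 + 11 = 23.

23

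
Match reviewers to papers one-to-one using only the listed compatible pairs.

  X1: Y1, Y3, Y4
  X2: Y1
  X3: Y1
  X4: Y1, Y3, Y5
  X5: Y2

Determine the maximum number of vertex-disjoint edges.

Unit-capacity flow: source→left, listed edges, right→sink; max matching = max flow.
Augmenting path X1→Y1 (+1); matched 1.
Augmenting path X4→Y3 (+1); matched 2.
Augmenting path X5→Y2 (+1); matched 3.
Augmenting path X2→Y1→X1→Y4 (+1); matched 4.
No augmenting path remains; maximum matching = 4.
König certificate: {X1, X4, X5, Y1} is a vertex cover of size 4 (every listed pair touches it), so no matching can be larger.

4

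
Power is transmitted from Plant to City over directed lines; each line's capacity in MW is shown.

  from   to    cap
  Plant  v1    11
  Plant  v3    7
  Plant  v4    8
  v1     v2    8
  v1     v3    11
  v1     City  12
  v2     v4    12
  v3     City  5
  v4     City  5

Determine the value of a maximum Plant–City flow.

Augment Plant→v1→City: bottleneck 11, flow now 11.
Augment Plant→v3→City: bottleneck 5, flow now 16.
Augment Plant→v4→City: bottleneck 5, flow now 21.
No augmenting path remains; maximum flow = 21.
In the residual graph, reachable from Plant: {Plant, v3, v4}.
Min-cut edges: Plant→v1 (11), v3→City (5), v4→City (5); capacity 11 + 5 + 5 = 21.
This cut is saturated, so no flow can exceed 21.

21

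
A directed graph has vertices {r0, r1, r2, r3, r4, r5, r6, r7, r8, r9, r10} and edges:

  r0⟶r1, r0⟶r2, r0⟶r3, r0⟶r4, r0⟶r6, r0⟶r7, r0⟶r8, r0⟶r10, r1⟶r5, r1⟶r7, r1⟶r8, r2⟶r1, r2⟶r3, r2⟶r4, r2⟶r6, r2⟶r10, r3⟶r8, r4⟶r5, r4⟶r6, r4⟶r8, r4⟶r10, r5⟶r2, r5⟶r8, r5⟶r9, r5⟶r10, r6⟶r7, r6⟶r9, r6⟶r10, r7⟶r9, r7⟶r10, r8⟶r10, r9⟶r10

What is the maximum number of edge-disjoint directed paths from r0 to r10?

Assign every edge capacity 1; by Menger, the answer equals the max flow.
Path r0→r10 (+1); total 1.
Path r0→r2→r10 (+1); total 2.
Path r0→r4→r10 (+1); total 3.
Path r0→r6→r10 (+1); total 4.
Path r0→r7→r10 (+1); total 5.
Path r0→r8→r10 (+1); total 6.
Path r0→r1→r5→r10 (+1); total 7.
No residual r0→r10 path; max flow = 7.
Certifying cut of size 7: {r0→r1, r0→r10, r0→r2, r0→r4, r0→r6, r0→r7, r8→r10}.

7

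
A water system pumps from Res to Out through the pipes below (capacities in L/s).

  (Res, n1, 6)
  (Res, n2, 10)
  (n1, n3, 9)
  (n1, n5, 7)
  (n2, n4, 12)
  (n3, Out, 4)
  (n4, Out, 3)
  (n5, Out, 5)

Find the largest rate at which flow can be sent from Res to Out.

9

Augment Res→n1→n3→Out: bottleneck 4, flow now 4.
Augment Res→n1→n5→Out: bottleneck 2, flow now 6.
Augment Res→n2→n4→Out: bottleneck 3, flow now 9.
No augmenting path remains; maximum flow = 9.
In the residual graph, reachable from Res: {Res, n2, n4}.
Min-cut edges: Res→n1 (6), n4→Out (3); capacity 6 + 3 = 9.
This cut is saturated, so no flow can exceed 9.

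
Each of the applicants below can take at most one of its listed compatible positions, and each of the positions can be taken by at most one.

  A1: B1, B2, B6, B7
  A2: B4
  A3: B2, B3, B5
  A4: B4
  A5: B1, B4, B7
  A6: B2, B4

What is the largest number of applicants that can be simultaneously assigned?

Unit-capacity flow: source→left, listed edges, right→sink; max matching = max flow.
Augmenting path A1→B1 (+1); matched 1.
Augmenting path A2→B4 (+1); matched 2.
Augmenting path A3→B2 (+1); matched 3.
Augmenting path A5→B7 (+1); matched 4.
Augmenting path A6→B2→A3→B3 (+1); matched 5.
No augmenting path remains; maximum matching = 5.
König certificate: {A1, A3, A5, A6, B4} is a vertex cover of size 5 (every listed pair touches it), so no matching can be larger.

5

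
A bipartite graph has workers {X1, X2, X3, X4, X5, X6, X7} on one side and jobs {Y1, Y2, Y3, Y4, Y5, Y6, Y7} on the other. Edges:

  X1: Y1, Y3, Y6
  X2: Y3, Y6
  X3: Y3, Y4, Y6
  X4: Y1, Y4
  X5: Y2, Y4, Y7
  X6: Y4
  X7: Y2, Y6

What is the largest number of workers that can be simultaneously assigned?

Unit-capacity flow: source→left, listed edges, right→sink; max matching = max flow.
Augmenting path X1→Y1 (+1); matched 1.
Augmenting path X2→Y3 (+1); matched 2.
Augmenting path X3→Y4 (+1); matched 3.
Augmenting path X5→Y2 (+1); matched 4.
Augmenting path X7→Y6 (+1); matched 5.
Augmenting path X4→Y1→X1→Y6→X7→Y2→X5→Y7 (+1); matched 6.
No augmenting path remains; maximum matching = 6.
König certificate: {X5, X7, Y1, Y3, Y4, Y6} is a vertex cover of size 6 (every listed pair touches it), so no matching can be larger.

6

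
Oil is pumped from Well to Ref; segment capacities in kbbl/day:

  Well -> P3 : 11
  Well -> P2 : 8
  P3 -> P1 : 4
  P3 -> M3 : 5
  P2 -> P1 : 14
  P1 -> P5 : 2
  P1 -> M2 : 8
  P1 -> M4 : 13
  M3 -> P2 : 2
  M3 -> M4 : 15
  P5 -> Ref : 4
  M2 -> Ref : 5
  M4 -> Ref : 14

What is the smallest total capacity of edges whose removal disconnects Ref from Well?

Augment Well→P3→P1→P5→Ref: bottleneck 2, flow now 2.
Augment Well→P3→P1→M2→Ref: bottleneck 2, flow now 4.
Augment Well→P3→M3→M4→Ref: bottleneck 5, flow now 9.
Augment Well→P2→P1→M2→Ref: bottleneck 3, flow now 12.
Augment Well→P2→P1→M4→Ref: bottleneck 5, flow now 17.
No augmenting path remains; maximum flow = 17.
By max-flow min-cut, the minimum cut capacity equals the max flow.
In the residual graph, reachable from Well: {Well, P3}.
Min-cut edges: Well→P2 (8), P3→P1 (4), P3→M3 (5); capacity 8 + 4 + 5 = 17.

17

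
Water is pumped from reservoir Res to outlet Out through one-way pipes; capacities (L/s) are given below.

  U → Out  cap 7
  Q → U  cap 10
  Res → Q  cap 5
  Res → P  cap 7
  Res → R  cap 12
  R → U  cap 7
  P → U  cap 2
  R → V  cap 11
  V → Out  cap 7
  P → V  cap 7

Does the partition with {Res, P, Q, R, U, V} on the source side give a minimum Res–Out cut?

Given cut capacity: 7 + 7 = 14.
Augment Res→P→U→Out: bottleneck 2, flow now 2.
Augment Res→P→V→Out: bottleneck 5, flow now 7.
Augment Res→Q→U→Out: bottleneck 5, flow now 12.
Augment Res→R→V→Out: bottleneck 2, flow now 14.
No augmenting path remains; maximum flow = 14.
Cut capacity 14 equals the max flow, so it is a minimum cut.

Yes — it is a minimum cut (capacity 14).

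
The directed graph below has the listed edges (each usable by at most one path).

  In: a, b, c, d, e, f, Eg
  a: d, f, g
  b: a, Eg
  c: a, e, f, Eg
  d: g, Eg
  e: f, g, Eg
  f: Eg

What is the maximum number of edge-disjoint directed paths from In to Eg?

Assign every edge capacity 1; by Menger, the answer equals the max flow.
Path In→Eg (+1); total 1.
Path In→b→Eg (+1); total 2.
Path In→c→Eg (+1); total 3.
Path In→d→Eg (+1); total 4.
Path In→e→Eg (+1); total 5.
Path In→f→Eg (+1); total 6.
No residual In→Eg path; max flow = 6.
Certifying cut of size 6: {In→Eg, In→b, In→c, In→e, d→Eg, f→Eg}.

6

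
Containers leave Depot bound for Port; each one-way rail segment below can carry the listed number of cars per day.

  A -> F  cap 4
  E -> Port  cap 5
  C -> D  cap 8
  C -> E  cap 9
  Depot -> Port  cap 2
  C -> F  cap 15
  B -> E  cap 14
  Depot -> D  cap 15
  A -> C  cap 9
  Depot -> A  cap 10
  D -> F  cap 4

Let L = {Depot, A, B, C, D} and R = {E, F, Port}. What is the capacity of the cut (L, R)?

48

Edges leaving {Depot, A, B, C, D}: Depot→Port (2), A→F (4), B→E (14), C→E (9), C→F (15), D→F (4).
Cut capacity = 2 + 4 + 14 + 9 + 15 + 4 = 48.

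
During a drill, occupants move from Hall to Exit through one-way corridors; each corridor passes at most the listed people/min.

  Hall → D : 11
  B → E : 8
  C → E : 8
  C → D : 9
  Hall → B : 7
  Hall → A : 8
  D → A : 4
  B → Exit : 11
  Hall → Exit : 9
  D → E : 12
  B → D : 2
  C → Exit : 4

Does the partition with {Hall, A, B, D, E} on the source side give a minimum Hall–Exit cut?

Given cut capacity: 9 + 11 = 20.
Augment Hall→Exit: bottleneck 9, flow now 9.
Augment Hall→B→Exit: bottleneck 7, flow now 16.
No augmenting path remains; maximum flow = 16.
In the residual graph, reachable from Hall: {Hall, A, D, E}.
Min-cut edges: Hall→B (7), Hall→Exit (9); capacity 7 + 9 = 16.
Cut capacity 20 exceeds the max flow 16, so it is not minimum.

No — its capacity is 20, but the minimum cut has capacity 16.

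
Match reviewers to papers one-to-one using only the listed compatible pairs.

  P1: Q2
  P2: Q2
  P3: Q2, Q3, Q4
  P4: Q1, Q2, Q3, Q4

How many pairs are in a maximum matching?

Unit-capacity flow: source→left, listed edges, right→sink; max matching = max flow.
Augmenting path P1→Q2 (+1); matched 1.
Augmenting path P3→Q3 (+1); matched 2.
Augmenting path P4→Q1 (+1); matched 3.
No augmenting path remains; maximum matching = 3.
König certificate: {P3, P4, Q2} is a vertex cover of size 3 (every listed pair touches it), so no matching can be larger.

3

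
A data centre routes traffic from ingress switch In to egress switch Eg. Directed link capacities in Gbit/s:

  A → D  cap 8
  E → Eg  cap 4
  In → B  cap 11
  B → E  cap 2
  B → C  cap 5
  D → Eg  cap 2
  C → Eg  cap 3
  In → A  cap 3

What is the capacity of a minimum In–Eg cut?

Augment In→A→D→Eg: bottleneck 2, flow now 2.
Augment In→B→C→Eg: bottleneck 3, flow now 5.
Augment In→B→E→Eg: bottleneck 2, flow now 7.
No augmenting path remains; maximum flow = 7.
By max-flow min-cut, the minimum cut capacity equals the max flow.
In the residual graph, reachable from In: {In, A, B, C, D}.
Min-cut edges: B→E (2), C→Eg (3), D→Eg (2); capacity 2 + 3 + 2 = 7.

7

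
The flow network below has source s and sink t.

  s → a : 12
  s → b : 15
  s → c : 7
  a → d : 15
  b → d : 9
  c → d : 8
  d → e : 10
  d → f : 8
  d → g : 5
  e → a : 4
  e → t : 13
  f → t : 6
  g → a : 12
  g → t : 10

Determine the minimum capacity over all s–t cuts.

Augment s→a→d→e→t: bottleneck 10, flow now 10.
Augment s→a→d→f→t: bottleneck 2, flow now 12.
Augment s→b→d→f→t: bottleneck 4, flow now 16.
Augment s→b→d→g→t: bottleneck 5, flow now 21.
No augmenting path remains; maximum flow = 21.
By max-flow min-cut, the minimum cut capacity equals the max flow.
In the residual graph, reachable from s: {s, a, b, c, d, f}.
Min-cut edges: d→e (10), d→g (5), f→t (6); capacity 10 + 5 + 6 = 21.

21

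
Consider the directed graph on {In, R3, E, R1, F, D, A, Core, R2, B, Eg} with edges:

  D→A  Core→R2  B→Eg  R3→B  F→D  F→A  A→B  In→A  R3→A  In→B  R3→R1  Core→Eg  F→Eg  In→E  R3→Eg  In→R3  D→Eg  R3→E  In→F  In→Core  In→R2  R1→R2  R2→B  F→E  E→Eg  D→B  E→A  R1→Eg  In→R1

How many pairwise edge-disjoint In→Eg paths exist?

Assign every edge capacity 1; by Menger, the answer equals the max flow.
Path In→R3→Eg (+1); total 1.
Path In→E→Eg (+1); total 2.
Path In→R1→Eg (+1); total 3.
Path In→F→Eg (+1); total 4.
Path In→Core→Eg (+1); total 5.
Path In→B→Eg (+1); total 6.
No residual In→Eg path; max flow = 6.
Certifying cut of size 6: {B→Eg, In→Core, In→E, In→F, In→R1, In→R3}.

6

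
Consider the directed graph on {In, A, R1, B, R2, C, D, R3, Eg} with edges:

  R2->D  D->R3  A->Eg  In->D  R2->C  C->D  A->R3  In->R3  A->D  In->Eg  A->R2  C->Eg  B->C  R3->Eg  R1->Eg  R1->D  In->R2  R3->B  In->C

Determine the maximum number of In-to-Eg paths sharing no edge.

Assign every edge capacity 1; by Menger, the answer equals the max flow.
Path In→Eg (+1); total 1.
Path In→C→Eg (+1); total 2.
Path In→R3→Eg (+1); total 3.
No residual In→Eg path; max flow = 3.
Certifying cut of size 3: {C→Eg, In→Eg, R3→Eg}.

3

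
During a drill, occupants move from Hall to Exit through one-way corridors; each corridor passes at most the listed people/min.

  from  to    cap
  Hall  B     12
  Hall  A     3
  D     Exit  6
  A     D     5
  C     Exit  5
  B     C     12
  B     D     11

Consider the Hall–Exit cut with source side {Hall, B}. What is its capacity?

Edges leaving {Hall, B}: Hall→A (3), B→C (12), B→D (11).
Cut capacity = 3 + 12 + 11 = 26.

26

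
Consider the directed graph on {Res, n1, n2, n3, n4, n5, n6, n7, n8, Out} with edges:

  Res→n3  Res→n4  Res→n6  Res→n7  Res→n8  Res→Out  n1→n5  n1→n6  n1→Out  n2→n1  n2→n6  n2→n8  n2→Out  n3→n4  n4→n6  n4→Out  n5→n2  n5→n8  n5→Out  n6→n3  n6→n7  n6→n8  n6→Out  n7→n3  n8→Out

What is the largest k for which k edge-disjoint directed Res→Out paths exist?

4

Assign every edge capacity 1; by Menger, the answer equals the max flow.
Path Res→Out (+1); total 1.
Path Res→n4→Out (+1); total 2.
Path Res→n6→Out (+1); total 3.
Path Res→n8→Out (+1); total 4.
No residual Res→Out path; max flow = 4.
Certifying cut of size 4: {Res→Out, n4→Out, n6→Out, n8→Out}.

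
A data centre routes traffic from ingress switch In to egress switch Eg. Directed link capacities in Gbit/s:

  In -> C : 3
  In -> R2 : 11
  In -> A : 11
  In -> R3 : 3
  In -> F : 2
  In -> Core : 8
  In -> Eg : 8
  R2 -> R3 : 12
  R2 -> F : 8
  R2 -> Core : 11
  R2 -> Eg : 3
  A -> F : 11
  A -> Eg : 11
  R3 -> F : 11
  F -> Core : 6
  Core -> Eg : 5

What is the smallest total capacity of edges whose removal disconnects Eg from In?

27

Augment In→Eg: bottleneck 8, flow now 8.
Augment In→R2→Eg: bottleneck 3, flow now 11.
Augment In→A→Eg: bottleneck 11, flow now 22.
Augment In→Core→Eg: bottleneck 5, flow now 27.
No augmenting path remains; maximum flow = 27.
By max-flow min-cut, the minimum cut capacity equals the max flow.
In the residual graph, reachable from In: {In, C, R2, R3, F, Core}.
Min-cut edges: In→A (11), In→Eg (8), R2→Eg (3), Core→Eg (5); capacity 11 + 8 + 3 + 5 = 27.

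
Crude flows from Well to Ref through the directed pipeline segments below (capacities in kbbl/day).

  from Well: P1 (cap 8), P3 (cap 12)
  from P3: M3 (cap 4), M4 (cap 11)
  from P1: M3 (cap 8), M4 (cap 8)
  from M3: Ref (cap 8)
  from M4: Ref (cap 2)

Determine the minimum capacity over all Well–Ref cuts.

Augment Well→P3→M3→Ref: bottleneck 4, flow now 4.
Augment Well→P3→M4→Ref: bottleneck 2, flow now 6.
Augment Well→P1→M3→Ref: bottleneck 4, flow now 10.
No augmenting path remains; maximum flow = 10.
By max-flow min-cut, the minimum cut capacity equals the max flow.
In the residual graph, reachable from Well: {Well, P3, P1, M3, M4}.
Min-cut edges: M3→Ref (8), M4→Ref (2); capacity 8 + 2 = 10.

10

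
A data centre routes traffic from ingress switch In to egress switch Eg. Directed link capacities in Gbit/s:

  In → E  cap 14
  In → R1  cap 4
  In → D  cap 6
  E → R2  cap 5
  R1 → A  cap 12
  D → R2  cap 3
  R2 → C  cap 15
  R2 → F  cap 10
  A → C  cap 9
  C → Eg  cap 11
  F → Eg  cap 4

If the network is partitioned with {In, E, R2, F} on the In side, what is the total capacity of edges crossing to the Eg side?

29

Edges leaving {In, E, R2, F}: In→R1 (4), In→D (6), R2→C (15), F→Eg (4).
Cut capacity = 4 + 6 + 15 + 4 = 29.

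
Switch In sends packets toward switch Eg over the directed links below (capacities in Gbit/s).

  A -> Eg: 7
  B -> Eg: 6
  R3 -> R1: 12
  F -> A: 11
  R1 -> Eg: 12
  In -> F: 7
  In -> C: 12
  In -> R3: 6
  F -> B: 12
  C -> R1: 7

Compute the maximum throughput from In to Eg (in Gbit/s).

19

Augment In→C→R1→Eg: bottleneck 7, flow now 7.
Augment In→R3→R1→Eg: bottleneck 5, flow now 12.
Augment In→F→A→Eg: bottleneck 7, flow now 19.
No augmenting path remains; maximum flow = 19.
In the residual graph, reachable from In: {In, C, R3, R1}.
Min-cut edges: In→F (7), R1→Eg (12); capacity 7 + 12 = 19.
This cut is saturated, so no flow can exceed 19.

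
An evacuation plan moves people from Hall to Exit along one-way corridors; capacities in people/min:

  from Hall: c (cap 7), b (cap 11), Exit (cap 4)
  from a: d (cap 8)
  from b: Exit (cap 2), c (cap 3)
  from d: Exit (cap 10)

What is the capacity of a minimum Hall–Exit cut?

Augment Hall→Exit: bottleneck 4, flow now 4.
Augment Hall→b→Exit: bottleneck 2, flow now 6.
No augmenting path remains; maximum flow = 6.
By max-flow min-cut, the minimum cut capacity equals the max flow.
In the residual graph, reachable from Hall: {Hall, b, c}.
Min-cut edges: Hall→Exit (4), b→Exit (2); capacity 4 + 2 = 6.

6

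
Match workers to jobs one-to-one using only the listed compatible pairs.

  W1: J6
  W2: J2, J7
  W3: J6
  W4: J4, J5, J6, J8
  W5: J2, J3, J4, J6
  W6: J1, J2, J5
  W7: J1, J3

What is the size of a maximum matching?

6

Unit-capacity flow: source→left, listed edges, right→sink; max matching = max flow.
Augmenting path W1→J6 (+1); matched 1.
Augmenting path W2→J2 (+1); matched 2.
Augmenting path W4→J4 (+1); matched 3.
Augmenting path W5→J3 (+1); matched 4.
Augmenting path W6→J1 (+1); matched 5.
Augmenting path W7→J1→W6→J5 (+1); matched 6.
No augmenting path remains; maximum matching = 6.
König certificate: {W2, W4, W5, W6, W7, J6} is a vertex cover of size 6 (every listed pair touches it), so no matching can be larger.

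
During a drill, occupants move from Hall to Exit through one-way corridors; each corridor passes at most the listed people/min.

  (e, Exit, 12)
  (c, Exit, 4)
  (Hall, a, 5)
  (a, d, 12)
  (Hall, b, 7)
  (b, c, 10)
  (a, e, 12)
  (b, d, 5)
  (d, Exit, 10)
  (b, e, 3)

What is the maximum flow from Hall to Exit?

12

Augment Hall→a→d→Exit: bottleneck 5, flow now 5.
Augment Hall→b→c→Exit: bottleneck 4, flow now 9.
Augment Hall→b→d→Exit: bottleneck 3, flow now 12.
No augmenting path remains; maximum flow = 12.
In the residual graph, reachable from Hall: {Hall}.
Min-cut edges: Hall→a (5), Hall→b (7); capacity 5 + 7 = 12.
This cut is saturated, so no flow can exceed 12.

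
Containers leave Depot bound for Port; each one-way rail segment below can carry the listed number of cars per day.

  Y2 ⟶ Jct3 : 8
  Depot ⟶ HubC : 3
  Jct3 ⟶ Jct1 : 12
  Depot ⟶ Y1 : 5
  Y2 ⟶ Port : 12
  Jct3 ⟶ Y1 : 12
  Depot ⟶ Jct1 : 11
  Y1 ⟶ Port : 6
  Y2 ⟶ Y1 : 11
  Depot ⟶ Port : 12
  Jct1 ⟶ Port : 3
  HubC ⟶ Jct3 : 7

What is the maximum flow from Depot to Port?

21

Augment Depot→Port: bottleneck 12, flow now 12.
Augment Depot→Y1→Port: bottleneck 5, flow now 17.
Augment Depot→Jct1→Port: bottleneck 3, flow now 20.
Augment Depot→HubC→Jct3→Y1→Port: bottleneck 1, flow now 21.
No augmenting path remains; maximum flow = 21.
In the residual graph, reachable from Depot: {Depot, HubC, Jct3, Y1, Jct1}.
Min-cut edges: Depot→Port (12), Y1→Port (6), Jct1→Port (3); capacity 12 + 6 + 3 = 21.
This cut is saturated, so no flow can exceed 21.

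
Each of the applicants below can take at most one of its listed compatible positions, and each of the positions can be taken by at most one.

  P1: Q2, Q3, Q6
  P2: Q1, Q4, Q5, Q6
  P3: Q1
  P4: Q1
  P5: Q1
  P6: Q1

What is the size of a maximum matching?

3

Unit-capacity flow: source→left, listed edges, right→sink; max matching = max flow.
Augmenting path P1→Q2 (+1); matched 1.
Augmenting path P2→Q1 (+1); matched 2.
Augmenting path P3→Q1→P2→Q4 (+1); matched 3.
No augmenting path remains; maximum matching = 3.
König certificate: {P1, P2, Q1} is a vertex cover of size 3 (every listed pair touches it), so no matching can be larger.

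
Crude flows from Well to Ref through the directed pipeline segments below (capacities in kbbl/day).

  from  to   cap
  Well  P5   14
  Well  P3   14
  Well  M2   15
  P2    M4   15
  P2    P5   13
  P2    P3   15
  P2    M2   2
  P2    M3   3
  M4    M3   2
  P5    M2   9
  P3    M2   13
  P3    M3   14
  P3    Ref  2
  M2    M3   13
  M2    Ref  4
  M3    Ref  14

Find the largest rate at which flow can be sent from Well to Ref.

Augment Well→P3→Ref: bottleneck 2, flow now 2.
Augment Well→M2→Ref: bottleneck 4, flow now 6.
Augment Well→P3→M3→Ref: bottleneck 12, flow now 18.
Augment Well→M2→M3→Ref: bottleneck 2, flow now 20.
No augmenting path remains; maximum flow = 20.
In the residual graph, reachable from Well: {Well, P5, P3, M2, M3}.
Min-cut edges: P3→Ref (2), M2→Ref (4), M3→Ref (14); capacity 2 + 4 + 14 = 20.
This cut is saturated, so no flow can exceed 20.

20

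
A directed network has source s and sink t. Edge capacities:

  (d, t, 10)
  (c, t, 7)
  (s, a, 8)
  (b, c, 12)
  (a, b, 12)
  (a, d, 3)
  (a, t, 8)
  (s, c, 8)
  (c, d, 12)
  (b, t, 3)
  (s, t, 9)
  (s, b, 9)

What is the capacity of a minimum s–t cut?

34

Augment s→t: bottleneck 9, flow now 9.
Augment s→a→t: bottleneck 8, flow now 17.
Augment s→b→t: bottleneck 3, flow now 20.
Augment s→c→t: bottleneck 7, flow now 27.
Augment s→c→d→t: bottleneck 1, flow now 28.
Augment s→b→c→d→t: bottleneck 6, flow now 34.
No augmenting path remains; maximum flow = 34.
By max-flow min-cut, the minimum cut capacity equals the max flow.
In the residual graph, reachable from s: {s}.
Min-cut edges: s→a (8), s→b (9), s→c (8), s→t (9); capacity 8 + 9 + 8 + 9 = 34.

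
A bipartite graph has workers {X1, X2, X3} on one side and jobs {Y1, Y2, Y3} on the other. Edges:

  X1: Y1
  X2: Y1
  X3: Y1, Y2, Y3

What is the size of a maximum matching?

2

Unit-capacity flow: source→left, listed edges, right→sink; max matching = max flow.
Augmenting path X1→Y1 (+1); matched 1.
Augmenting path X3→Y2 (+1); matched 2.
No augmenting path remains; maximum matching = 2.
König certificate: {X3, Y1} is a vertex cover of size 2 (every listed pair touches it), so no matching can be larger.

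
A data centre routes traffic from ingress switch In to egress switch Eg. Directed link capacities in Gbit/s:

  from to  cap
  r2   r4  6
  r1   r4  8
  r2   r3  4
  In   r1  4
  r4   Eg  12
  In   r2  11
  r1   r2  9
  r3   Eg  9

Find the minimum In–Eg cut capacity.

14

Augment In→r1→r4→Eg: bottleneck 4, flow now 4.
Augment In→r2→r3→Eg: bottleneck 4, flow now 8.
Augment In→r2→r4→Eg: bottleneck 6, flow now 14.
No augmenting path remains; maximum flow = 14.
By max-flow min-cut, the minimum cut capacity equals the max flow.
In the residual graph, reachable from In: {In, r2}.
Min-cut edges: In→r1 (4), r2→r3 (4), r2→r4 (6); capacity 4 + 4 + 6 = 14.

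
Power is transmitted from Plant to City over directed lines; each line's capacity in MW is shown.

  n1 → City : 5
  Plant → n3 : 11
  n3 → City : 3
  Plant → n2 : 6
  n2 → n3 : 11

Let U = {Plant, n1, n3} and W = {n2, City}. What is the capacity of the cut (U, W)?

14

Edges leaving {Plant, n1, n3}: Plant→n2 (6), n1→City (5), n3→City (3).
Cut capacity = 6 + 5 + 3 = 14.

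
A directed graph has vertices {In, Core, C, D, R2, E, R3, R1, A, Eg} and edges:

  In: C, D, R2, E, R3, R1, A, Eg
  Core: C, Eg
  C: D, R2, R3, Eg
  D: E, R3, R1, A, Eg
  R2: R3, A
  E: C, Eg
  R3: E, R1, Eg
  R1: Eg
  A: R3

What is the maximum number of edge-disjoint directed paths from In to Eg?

6

Assign every edge capacity 1; by Menger, the answer equals the max flow.
Path In→Eg (+1); total 1.
Path In→C→Eg (+1); total 2.
Path In→D→Eg (+1); total 3.
Path In→E→Eg (+1); total 4.
Path In→R3→Eg (+1); total 5.
Path In→R1→Eg (+1); total 6.
No residual In→Eg path; max flow = 6.
Certifying cut of size 6: {C→Eg, D→Eg, E→Eg, In→Eg, R1→Eg, R3→Eg}.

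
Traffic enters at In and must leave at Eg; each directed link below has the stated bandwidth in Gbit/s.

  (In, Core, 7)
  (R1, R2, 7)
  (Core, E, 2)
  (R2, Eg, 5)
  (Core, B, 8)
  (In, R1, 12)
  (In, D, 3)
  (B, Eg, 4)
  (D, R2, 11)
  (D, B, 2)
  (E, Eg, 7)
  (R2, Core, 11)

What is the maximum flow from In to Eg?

11

Augment In→Core→B→Eg: bottleneck 4, flow now 4.
Augment In→Core→E→Eg: bottleneck 2, flow now 6.
Augment In→R1→R2→Eg: bottleneck 5, flow now 11.
No augmenting path remains; maximum flow = 11.
In the residual graph, reachable from In: {In, Core, R1, D, B, R2}.
Min-cut edges: Core→E (2), B→Eg (4), R2→Eg (5); capacity 2 + 4 + 5 = 11.
This cut is saturated, so no flow can exceed 11.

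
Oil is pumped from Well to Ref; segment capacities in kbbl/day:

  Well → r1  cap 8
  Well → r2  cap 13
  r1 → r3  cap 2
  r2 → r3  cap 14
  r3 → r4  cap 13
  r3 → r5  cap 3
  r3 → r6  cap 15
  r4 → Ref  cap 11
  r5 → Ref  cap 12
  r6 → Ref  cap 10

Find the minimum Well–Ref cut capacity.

Augment Well→r1→r3→r4→Ref: bottleneck 2, flow now 2.
Augment Well→r2→r3→r4→Ref: bottleneck 9, flow now 11.
Augment Well→r2→r3→r5→Ref: bottleneck 3, flow now 14.
Augment Well→r2→r3→r6→Ref: bottleneck 1, flow now 15.
No augmenting path remains; maximum flow = 15.
By max-flow min-cut, the minimum cut capacity equals the max flow.
In the residual graph, reachable from Well: {Well, r1}.
Min-cut edges: Well→r2 (13), r1→r3 (2); capacity 13 + 2 = 15.

15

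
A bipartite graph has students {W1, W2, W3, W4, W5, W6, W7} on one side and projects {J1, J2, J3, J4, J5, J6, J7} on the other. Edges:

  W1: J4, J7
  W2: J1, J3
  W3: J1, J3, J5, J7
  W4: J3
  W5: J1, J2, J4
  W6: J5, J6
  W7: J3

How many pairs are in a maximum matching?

Unit-capacity flow: source→left, listed edges, right→sink; max matching = max flow.
Augmenting path W1→J4 (+1); matched 1.
Augmenting path W2→J1 (+1); matched 2.
Augmenting path W3→J3 (+1); matched 3.
Augmenting path W5→J2 (+1); matched 4.
Augmenting path W6→J5 (+1); matched 5.
Augmenting path W4→J3→W3→J7 (+1); matched 6.
No augmenting path remains; maximum matching = 6.
König certificate: {W1, W2, W3, W5, W6, J3} is a vertex cover of size 6 (every listed pair touches it), so no matching can be larger.

6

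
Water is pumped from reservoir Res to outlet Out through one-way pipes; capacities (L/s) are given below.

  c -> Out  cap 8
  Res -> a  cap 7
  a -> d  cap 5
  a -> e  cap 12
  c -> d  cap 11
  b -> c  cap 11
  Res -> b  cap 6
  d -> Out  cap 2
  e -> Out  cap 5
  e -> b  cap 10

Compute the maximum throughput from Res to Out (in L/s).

13

Augment Res→a→d→Out: bottleneck 2, flow now 2.
Augment Res→a→e→Out: bottleneck 5, flow now 7.
Augment Res→b→c→Out: bottleneck 6, flow now 13.
No augmenting path remains; maximum flow = 13.
In the residual graph, reachable from Res: {Res}.
Min-cut edges: Res→a (7), Res→b (6); capacity 7 + 6 = 13.
This cut is saturated, so no flow can exceed 13.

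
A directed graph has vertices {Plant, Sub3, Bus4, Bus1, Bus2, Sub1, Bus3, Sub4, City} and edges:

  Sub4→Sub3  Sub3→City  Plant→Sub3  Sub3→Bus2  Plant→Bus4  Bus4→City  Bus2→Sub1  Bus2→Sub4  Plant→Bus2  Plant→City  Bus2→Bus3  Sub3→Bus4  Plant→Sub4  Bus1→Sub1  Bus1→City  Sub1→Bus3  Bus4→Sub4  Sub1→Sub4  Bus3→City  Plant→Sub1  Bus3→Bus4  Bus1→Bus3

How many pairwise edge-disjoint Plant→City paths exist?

Assign every edge capacity 1; by Menger, the answer equals the max flow.
Path Plant→City (+1); total 1.
Path Plant→Sub3→City (+1); total 2.
Path Plant→Bus4→City (+1); total 3.
Path Plant→Bus2→Bus3→City (+1); total 4.
No residual Plant→City path; max flow = 4.
Certifying cut of size 4: {Bus3→City, Bus4→City, Plant→City, Sub3→City}.

4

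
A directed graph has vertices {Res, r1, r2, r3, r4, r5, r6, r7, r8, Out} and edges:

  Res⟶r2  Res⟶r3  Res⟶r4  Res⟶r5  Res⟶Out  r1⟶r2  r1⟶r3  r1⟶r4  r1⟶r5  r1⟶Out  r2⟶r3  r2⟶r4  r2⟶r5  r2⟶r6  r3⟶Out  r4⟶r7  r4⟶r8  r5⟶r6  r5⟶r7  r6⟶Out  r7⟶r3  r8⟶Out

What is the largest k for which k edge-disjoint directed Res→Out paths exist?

Assign every edge capacity 1; by Menger, the answer equals the max flow.
Path Res→Out (+1); total 1.
Path Res→r3→Out (+1); total 2.
Path Res→r2→r6→Out (+1); total 3.
Path Res→r4→r8→Out (+1); total 4.
No residual Res→Out path; max flow = 4.
Certifying cut of size 4: {Res→Out, r3→Out, r4→r8, r6→Out}.

4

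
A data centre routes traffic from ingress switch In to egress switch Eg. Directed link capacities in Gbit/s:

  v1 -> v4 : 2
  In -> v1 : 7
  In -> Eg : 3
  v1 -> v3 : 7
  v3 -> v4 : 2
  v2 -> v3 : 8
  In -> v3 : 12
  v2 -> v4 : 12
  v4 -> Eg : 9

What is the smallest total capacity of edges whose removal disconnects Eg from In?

Augment In→Eg: bottleneck 3, flow now 3.
Augment In→v1→v4→Eg: bottleneck 2, flow now 5.
Augment In→v3→v4→Eg: bottleneck 2, flow now 7.
No augmenting path remains; maximum flow = 7.
By max-flow min-cut, the minimum cut capacity equals the max flow.
In the residual graph, reachable from In: {In, v1, v3}.
Min-cut edges: In→Eg (3), v1→v4 (2), v3→v4 (2); capacity 3 + 2 + 2 = 7.

7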